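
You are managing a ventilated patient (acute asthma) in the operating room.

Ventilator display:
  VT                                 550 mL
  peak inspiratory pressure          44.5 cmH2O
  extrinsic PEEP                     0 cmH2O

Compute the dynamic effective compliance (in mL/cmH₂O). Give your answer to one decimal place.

12.4

Dynamic compliance = Vt / (PIP − PEEP) = 550 / (44.5 − 0) = 550 / 44.5 = 12.36 mL/cmH2O.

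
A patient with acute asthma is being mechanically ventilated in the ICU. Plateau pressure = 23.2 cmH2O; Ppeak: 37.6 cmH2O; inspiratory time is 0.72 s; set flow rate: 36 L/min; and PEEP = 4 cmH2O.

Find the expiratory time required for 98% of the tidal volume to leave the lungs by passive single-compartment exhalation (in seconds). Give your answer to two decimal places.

2.11

Flow: 36 L/min ÷ 60 = 0.6 L/s.
Vt = flow × Ti = 0.6 L/s × 0.72 s × 1000 mL/L = 432.0 mL.
R = (PIP − Pplat)/V̇ = (37.6 − 23.2) / 0.6 = 14.4/0.6 = 24.0 cmH2O·s/L.
C = Vt/(Pplat − PEEP) = 432.0 / (23.2 − 4) = 432.0/19.2 = 22.5 mL/cmH2O.
τ = R × C = 24.0 × 0.0225 L/cmH2O = 0.54 s.
t = −τ·ln(1 − 0.98) = −0.54·ln(0.02) = 2.112 s.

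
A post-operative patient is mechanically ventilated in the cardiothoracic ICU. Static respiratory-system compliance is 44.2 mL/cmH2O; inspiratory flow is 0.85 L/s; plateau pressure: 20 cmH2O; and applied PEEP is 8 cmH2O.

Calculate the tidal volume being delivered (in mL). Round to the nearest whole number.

530

Vt = Cstat × (Pplat − PEEP) = 44.2 × (20 − 8) = 44.2 × 12.0 = 530.4 mL.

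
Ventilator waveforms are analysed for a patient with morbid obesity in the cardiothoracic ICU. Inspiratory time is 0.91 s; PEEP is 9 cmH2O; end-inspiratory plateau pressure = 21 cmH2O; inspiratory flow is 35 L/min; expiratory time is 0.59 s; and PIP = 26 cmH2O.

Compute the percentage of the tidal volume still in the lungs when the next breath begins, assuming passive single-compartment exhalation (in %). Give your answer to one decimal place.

21.1

Flow: 35 L/min ÷ 60 = 0.5833 L/s.
Vt = flow × Ti = 0.5833 L/s × 0.91 s × 1000 mL/L = 530.8 mL.
R = (PIP − Pplat)/V̇ = (26 − 21) / 0.5833 = 5.0/0.5833 = 8.572 cmH2O·s/L.
C = Vt/(Pplat − PEEP) = 530.8 / (21 − 9) = 530.8/12.0 = 44.233 mL/cmH2O.
τ = R × C = 8.572 × 0.04423 L/cmH2O = 0.3791 s.
Fraction remaining at end-expiration = e^(−Te/τ) = e^(−0.59/0.3791) = 0.2109 → 21.09%.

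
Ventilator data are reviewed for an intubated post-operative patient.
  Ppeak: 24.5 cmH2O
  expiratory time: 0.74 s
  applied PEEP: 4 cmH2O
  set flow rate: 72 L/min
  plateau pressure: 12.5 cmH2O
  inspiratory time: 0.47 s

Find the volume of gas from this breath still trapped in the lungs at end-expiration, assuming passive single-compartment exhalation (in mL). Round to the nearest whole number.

185

Flow: 72 L/min ÷ 60 = 1.2 L/s.
Vt = flow × Ti = 1.2 L/s × 0.47 s × 1000 mL/L = 564.0 mL.
R = (PIP − Pplat)/V̇ = (24.5 − 12.5) / 1.2 = 12.0/1.2 = 10.0 cmH2O·s/L.
C = Vt/(Pplat − PEEP) = 564.0 / (12.5 − 4) = 564.0/8.5 = 66.353 mL/cmH2O.
τ = R × C = 10.0 × 0.06635 L/cmH2O = 0.6635 s.
Fraction remaining = e^(−Te/τ) = e^(−0.74/0.6635) = 0.3278.
Trapped volume = 564.0 × 0.3278 = 184.88 mL.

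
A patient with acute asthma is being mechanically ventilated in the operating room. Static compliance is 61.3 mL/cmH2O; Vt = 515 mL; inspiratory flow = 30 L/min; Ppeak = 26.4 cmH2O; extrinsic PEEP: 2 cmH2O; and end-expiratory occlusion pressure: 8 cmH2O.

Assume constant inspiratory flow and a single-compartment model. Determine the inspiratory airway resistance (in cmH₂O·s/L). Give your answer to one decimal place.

Flow: 30 L/min ÷ 60 = 0.5 L/s.
Total PEEP = 8 cmH2O (set 2 + intrinsic 6); this is the baseline alveolar pressure.
Equation of motion (constant flow): PIP = Vt/C + R·V̇ + PEEP.
R·V̇ = PIP − Vt/C − PEEP = 26.4 − 515/61.3 − 8 = 26.4 − 8.401 − 8 = 9.999 cmH2O.
R = 9.999 / 0.5 = 19.998 cmH2O·s/L.

20.0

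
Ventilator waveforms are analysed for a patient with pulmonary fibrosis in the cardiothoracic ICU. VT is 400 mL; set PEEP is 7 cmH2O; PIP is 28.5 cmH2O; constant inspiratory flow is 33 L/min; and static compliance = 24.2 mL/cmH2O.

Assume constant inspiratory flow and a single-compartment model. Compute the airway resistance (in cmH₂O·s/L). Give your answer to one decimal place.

Flow: 33 L/min ÷ 60 = 0.55 L/s.
Equation of motion (constant flow): PIP = Vt/C + R·V̇ + PEEP.
R·V̇ = PIP − Vt/C − PEEP = 28.5 − 400/24.2 − 7 = 28.5 − 16.529 − 7 = 4.971 cmH2O.
R = 4.971 / 0.55 = 9.038 cmH2O·s/L.

9.0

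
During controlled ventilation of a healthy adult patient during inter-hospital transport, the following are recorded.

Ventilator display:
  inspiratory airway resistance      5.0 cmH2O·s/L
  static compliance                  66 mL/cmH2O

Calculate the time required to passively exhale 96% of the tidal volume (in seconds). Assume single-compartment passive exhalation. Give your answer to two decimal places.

τ = R × C = 5.0 × 66 mL/cmH2O = 5.0 × 0.066 L/cmH2O = 0.33 s.
Exhaled fraction f = 1 − e^(−t/τ) → t = −τ·ln(1 − f) = −0.33·ln(0.04) = 1.062 s.

1.06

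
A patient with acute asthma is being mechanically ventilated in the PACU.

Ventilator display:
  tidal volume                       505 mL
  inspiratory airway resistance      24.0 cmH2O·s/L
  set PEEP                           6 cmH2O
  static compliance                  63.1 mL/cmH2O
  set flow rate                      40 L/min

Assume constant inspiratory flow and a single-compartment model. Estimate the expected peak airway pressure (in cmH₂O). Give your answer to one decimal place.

Flow: 40 L/min ÷ 60 = 0.6667 L/s.
Equation of motion (constant flow): PIP = Vt/C + R·V̇ + PEEP.
PIP = 505/63.1 + 24.0×0.6667 + 6 = 8.003 + 16.001 + 6 = 30.004 cmH2O.

30.0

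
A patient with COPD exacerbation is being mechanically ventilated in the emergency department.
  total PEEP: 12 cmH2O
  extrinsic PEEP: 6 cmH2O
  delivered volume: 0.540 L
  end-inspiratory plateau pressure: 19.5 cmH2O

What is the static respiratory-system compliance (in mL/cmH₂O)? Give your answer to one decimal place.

End-expiratory occlusion gives total PEEP = 12 cmH2O (intrinsic PEEP = 12 − 6 = 6). Use total PEEP for the elastic gradient.
Cstat = Vt / (Pplat − PEEPtotal) = 540 / (19.5 − 12) = 540 / 7.5 = 72.0 mL/cmH2O.

72.0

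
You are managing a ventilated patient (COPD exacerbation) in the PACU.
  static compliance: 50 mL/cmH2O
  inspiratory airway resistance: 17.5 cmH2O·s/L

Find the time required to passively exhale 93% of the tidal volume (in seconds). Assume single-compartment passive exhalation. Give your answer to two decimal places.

τ = R × C = 17.5 × 50 mL/cmH2O = 17.5 × 0.050 L/cmH2O = 0.875 s.
Exhaled fraction f = 1 − e^(−t/τ) → t = −τ·ln(1 − f) = −0.875·ln(0.07) = 2.327 s.

2.33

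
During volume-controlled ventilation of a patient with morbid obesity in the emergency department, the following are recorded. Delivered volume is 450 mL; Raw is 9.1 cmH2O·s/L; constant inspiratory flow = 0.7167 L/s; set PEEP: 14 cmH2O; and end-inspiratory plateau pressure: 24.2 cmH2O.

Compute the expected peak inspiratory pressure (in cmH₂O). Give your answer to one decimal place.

PIP = Pplat + Raw × flow = 24.2 + 9.1 × 0.7167 = 24.2 + 6.522 = 30.722 cmH2O.

30.7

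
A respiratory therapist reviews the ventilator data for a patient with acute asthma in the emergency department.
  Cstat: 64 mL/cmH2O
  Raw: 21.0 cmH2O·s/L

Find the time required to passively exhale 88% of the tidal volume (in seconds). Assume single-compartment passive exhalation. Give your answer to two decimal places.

2.85

τ = R × C = 21.0 × 64 mL/cmH2O = 21.0 × 0.064 L/cmH2O = 1.344 s.
Exhaled fraction f = 1 − e^(−t/τ) → t = −τ·ln(1 − f) = −1.344·ln(0.12) = 2.85 s.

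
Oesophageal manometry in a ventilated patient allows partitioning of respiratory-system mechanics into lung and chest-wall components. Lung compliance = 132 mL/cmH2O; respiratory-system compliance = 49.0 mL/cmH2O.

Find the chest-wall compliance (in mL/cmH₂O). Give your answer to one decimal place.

1/Ccw = 1/Crs − 1/CL.
1/Ccw = 1/49.0 − 1/132 = 0.01283.
Ccw = 77.942 mL/cmH2O.

77.9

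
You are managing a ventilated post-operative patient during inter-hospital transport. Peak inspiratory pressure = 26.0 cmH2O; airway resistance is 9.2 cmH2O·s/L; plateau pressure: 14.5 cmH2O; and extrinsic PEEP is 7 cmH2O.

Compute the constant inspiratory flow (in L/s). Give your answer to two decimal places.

1.25

flow = (PIP − Pplat) / Raw = 11.5 / 9.2 = 1.25 L/s.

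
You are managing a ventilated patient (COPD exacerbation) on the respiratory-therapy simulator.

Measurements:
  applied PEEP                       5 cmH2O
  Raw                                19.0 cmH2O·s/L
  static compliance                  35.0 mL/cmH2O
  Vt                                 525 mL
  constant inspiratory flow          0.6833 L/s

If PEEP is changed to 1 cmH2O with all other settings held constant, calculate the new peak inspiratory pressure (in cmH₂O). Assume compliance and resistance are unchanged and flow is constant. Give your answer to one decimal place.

PIP = Vt/C + R·V̇ + PEEP (constant-flow equation of motion).
Only the baseline term changes: ΔPIP = ΔPEEP = 1 − 5 = -4.0 cmH2O.
Original PIP = 525/35.0 + 19.0×0.6833 + 5 = 32.983 cmH2O; new PIP = 32.983 + (-4.0) = 28.983 cmH2O.

29.0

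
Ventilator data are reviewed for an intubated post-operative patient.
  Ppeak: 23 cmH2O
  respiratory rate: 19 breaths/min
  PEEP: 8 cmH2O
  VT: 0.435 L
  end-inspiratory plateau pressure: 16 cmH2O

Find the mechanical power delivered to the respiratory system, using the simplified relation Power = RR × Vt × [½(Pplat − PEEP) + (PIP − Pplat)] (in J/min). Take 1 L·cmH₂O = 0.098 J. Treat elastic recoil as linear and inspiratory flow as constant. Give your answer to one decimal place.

Per-breath work = Vt × [½(Pplat−PEEP) + (PIP−Pplat)] = 0.435 × [0.5×8.0 + 7.0] = 0.435 × 11.0 = 4.785 L·cmH2O.
Power = 19 × 4.785 = 90.915 L·cmH2O/min.
× 0.098 J/(L·cmH2O) → 8.91 J/min.

8.9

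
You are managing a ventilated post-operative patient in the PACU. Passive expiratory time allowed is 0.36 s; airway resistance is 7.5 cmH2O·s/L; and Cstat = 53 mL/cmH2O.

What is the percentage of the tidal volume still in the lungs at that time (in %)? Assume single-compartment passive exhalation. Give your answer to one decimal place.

40.4

τ = R × C = 7.5 × 53 mL/cmH2O = 7.5 × 0.053 L/cmH2O = 0.3975 s.
Passive exhalation: V(t)/V₀ = e^(−t/τ) = e^(−0.36/0.3975) = 0.4043.
Fraction remaining = 0.4043 → 40.43%.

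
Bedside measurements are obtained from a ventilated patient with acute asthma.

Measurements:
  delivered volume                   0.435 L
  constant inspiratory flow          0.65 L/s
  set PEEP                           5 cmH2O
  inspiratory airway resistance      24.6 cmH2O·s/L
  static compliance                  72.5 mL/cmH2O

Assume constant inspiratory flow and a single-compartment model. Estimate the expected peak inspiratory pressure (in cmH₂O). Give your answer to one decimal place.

Equation of motion (constant flow): PIP = Vt/C + R·V̇ + PEEP.
PIP = 435/72.5 + 24.6×0.65 + 5 = 6.0 + 15.99 + 5 = 26.99 cmH2O.

27.0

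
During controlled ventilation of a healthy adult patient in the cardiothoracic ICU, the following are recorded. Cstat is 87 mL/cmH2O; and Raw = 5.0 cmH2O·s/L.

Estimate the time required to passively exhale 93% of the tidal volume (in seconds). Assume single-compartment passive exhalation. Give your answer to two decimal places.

1.16

τ = R × C = 5.0 × 87 mL/cmH2O = 5.0 × 0.087 L/cmH2O = 0.435 s.
Exhaled fraction f = 1 − e^(−t/τ) → t = −τ·ln(1 − f) = −0.435·ln(0.07) = 1.157 s.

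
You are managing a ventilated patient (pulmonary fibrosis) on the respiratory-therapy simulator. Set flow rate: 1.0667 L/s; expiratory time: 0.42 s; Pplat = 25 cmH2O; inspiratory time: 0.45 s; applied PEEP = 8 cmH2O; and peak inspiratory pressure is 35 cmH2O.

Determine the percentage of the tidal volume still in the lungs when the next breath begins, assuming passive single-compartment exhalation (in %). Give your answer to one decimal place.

Vt = flow × Ti = 1.0667 L/s × 0.45 s × 1000 mL/L = 480.02 mL.
R = (PIP − Pplat)/V̇ = (35 − 25) / 1.0667 = 10.0/1.0667 = 9.375 cmH2O·s/L.
C = Vt/(Pplat − PEEP) = 480.02 / (25 − 8) = 480.02/17.0 = 28.236 mL/cmH2O.
τ = R × C = 9.375 × 0.02824 L/cmH2O = 0.2648 s.
Fraction remaining at end-expiration = e^(−Te/τ) = e^(−0.42/0.2648) = 0.2047 → 20.47%.

20.5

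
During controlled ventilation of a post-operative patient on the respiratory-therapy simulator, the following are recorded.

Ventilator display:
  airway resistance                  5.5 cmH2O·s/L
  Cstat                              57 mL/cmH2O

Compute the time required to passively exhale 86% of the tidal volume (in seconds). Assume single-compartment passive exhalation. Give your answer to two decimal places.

τ = R × C = 5.5 × 57 mL/cmH2O = 5.5 × 0.057 L/cmH2O = 0.3135 s.
Exhaled fraction f = 1 − e^(−t/τ) → t = −τ·ln(1 − f) = −0.3135·ln(0.14) = 0.6164 s.

0.62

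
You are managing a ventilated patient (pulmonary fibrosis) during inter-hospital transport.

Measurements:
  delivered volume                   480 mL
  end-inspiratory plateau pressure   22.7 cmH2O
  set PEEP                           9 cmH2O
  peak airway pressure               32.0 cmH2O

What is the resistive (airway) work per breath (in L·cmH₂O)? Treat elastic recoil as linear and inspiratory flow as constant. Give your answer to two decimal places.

With constant inspiratory flow the resistive pressure is constant at PIP − Pplat = 32.0 − 22.7 = 9.3 cmH2O, so resistive work = 9.3 × 0.480 = 4.464 L·cmH2O.

4.46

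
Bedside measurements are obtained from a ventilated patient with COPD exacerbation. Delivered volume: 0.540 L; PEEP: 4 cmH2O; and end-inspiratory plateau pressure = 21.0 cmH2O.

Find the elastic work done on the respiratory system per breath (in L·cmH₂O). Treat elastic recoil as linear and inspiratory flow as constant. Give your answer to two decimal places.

4.59

Elastic work ≈ ½ × (Pplat − PEEP) × Vt = 0.5 × (21.0 − 4) × 0.540 L = 0.5 × 17.0 × 0.540 = 4.59 L·cmH2O.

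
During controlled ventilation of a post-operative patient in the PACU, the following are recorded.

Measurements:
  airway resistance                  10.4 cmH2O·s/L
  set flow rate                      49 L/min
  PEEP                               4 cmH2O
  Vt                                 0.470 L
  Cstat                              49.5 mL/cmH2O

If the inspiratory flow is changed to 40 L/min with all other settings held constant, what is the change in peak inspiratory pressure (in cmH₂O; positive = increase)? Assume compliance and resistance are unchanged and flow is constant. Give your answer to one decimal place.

-1.6

Flow: 49 L/min ÷ 60 = 0.8167 L/s.
New flow: 40 L/min ÷ 60 = 0.6667 L/s.
PIP = Vt/C + R·V̇ + PEEP (constant-flow equation of motion).
Only the resistive term changes: ΔPIP = R × ΔV̇ = 10.4 × (0.6667 − 0.8167) = 10.4 × -0.15 = -1.56 cmH2O.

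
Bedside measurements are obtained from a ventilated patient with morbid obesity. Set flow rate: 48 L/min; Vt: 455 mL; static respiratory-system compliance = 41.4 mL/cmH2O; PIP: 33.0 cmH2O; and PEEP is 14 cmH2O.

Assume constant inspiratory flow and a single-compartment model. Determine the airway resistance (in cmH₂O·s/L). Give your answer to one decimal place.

Flow: 48 L/min ÷ 60 = 0.8 L/s.
Equation of motion (constant flow): PIP = Vt/C + R·V̇ + PEEP.
R·V̇ = PIP − Vt/C − PEEP = 33.0 − 455/41.4 − 14 = 33.0 − 10.99 − 14 = 8.01 cmH2O.
R = 8.01 / 0.8 = 10.013 cmH2O·s/L.

10.0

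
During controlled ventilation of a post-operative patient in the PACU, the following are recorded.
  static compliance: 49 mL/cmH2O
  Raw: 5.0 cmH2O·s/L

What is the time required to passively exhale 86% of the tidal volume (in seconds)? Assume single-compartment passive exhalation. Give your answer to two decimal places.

0.48

τ = R × C = 5.0 × 49 mL/cmH2O = 5.0 × 0.049 L/cmH2O = 0.245 s.
Exhaled fraction f = 1 − e^(−t/τ) → t = −τ·ln(1 − f) = −0.245·ln(0.14) = 0.4817 s.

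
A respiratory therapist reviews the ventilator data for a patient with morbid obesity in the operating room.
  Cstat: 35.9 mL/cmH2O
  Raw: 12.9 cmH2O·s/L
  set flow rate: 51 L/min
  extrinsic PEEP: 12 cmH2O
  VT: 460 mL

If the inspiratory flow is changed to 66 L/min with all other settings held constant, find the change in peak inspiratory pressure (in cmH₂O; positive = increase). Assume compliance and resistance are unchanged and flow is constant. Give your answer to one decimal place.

3.2

Flow: 51 L/min ÷ 60 = 0.85 L/s.
New flow: 66 L/min ÷ 60 = 1.1 L/s.
PIP = Vt/C + R·V̇ + PEEP (constant-flow equation of motion).
Only the resistive term changes: ΔPIP = R × ΔV̇ = 12.9 × (1.1 − 0.85) = 12.9 × 0.25 = 3.225 cmH2O.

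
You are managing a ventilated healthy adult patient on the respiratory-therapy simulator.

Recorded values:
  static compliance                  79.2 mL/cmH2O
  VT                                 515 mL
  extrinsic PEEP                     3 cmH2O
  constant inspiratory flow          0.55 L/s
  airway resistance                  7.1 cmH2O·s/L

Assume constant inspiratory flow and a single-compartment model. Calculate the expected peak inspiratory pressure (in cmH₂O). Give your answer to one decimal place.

Equation of motion (constant flow): PIP = Vt/C + R·V̇ + PEEP.
PIP = 515/79.2 + 7.1×0.55 + 3 = 6.503 + 3.905 + 3 = 13.408 cmH2O.

13.4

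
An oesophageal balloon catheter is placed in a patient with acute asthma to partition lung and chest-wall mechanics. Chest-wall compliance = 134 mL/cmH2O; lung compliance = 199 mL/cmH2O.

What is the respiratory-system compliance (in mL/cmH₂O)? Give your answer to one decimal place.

Lung and chest wall are elastances in series: 1/Crs = 1/CL + 1/Ccw.
1/Crs = 1/199 + 1/134 = 0.01249.
Crs = 80.064 mL/cmH2O.

80.1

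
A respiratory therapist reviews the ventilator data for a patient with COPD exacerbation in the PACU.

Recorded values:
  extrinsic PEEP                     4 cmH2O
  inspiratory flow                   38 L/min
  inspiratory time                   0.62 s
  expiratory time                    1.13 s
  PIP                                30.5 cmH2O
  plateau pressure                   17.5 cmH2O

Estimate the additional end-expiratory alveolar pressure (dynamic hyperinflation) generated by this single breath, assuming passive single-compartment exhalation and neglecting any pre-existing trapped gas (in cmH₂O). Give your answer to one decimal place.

Flow: 38 L/min ÷ 60 = 0.6333 L/s.
Vt = flow × Ti = 0.6333 L/s × 0.62 s × 1000 mL/L = 392.65 mL.
R = (PIP − Pplat)/V̇ = (30.5 − 17.5) / 0.6333 = 13.0/0.6333 = 20.527 cmH2O·s/L.
C = Vt/(Pplat − PEEP) = 392.65 / (17.5 − 4) = 392.65/13.5 = 29.085 mL/cmH2O.
τ = R × C = 20.527 × 0.02909 L/cmH2O = 0.5971 s.
Fraction remaining = e^(−Te/τ) = e^(−1.13/0.5971) = 0.1507; trapped volume = 392.65 × 0.1507 = 59.172 mL.
Additional alveolar pressure from trapping ≈ V_trapped / C = 59.172 / 29.085 = 2.034 cmH2O.

2.0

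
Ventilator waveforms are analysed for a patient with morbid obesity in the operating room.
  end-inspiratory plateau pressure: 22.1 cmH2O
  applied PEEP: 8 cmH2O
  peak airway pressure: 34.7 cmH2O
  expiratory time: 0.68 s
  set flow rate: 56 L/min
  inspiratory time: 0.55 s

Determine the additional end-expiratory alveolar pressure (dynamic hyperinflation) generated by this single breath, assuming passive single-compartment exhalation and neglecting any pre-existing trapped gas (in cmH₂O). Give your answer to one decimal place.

3.5

Flow: 56 L/min ÷ 60 = 0.9333 L/s.
Vt = flow × Ti = 0.9333 L/s × 0.55 s × 1000 mL/L = 513.32 mL.
R = (PIP − Pplat)/V̇ = (34.7 − 22.1) / 0.9333 = 12.6/0.9333 = 13.5 cmH2O·s/L.
C = Vt/(Pplat − PEEP) = 513.32 / (22.1 − 8) = 513.32/14.1 = 36.406 mL/cmH2O.
τ = R × C = 13.5 × 0.03641 L/cmH2O = 0.4915 s.
Fraction remaining = e^(−Te/τ) = e^(−0.68/0.4915) = 0.2507; trapped volume = 513.32 × 0.2507 = 128.69 mL.
Additional alveolar pressure from trapping ≈ V_trapped / C = 128.69 / 36.406 = 3.535 cmH2O.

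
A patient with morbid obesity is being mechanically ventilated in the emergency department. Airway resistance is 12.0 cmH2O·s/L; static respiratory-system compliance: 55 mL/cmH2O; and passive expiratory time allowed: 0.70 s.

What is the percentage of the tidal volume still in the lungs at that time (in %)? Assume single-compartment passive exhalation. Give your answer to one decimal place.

τ = R × C = 12.0 × 55 mL/cmH2O = 12.0 × 0.055 L/cmH2O = 0.66 s.
Passive exhalation: V(t)/V₀ = e^(−t/τ) = e^(−0.70/0.66) = 0.3462.
Fraction remaining = 0.3462 → 34.62%.

34.6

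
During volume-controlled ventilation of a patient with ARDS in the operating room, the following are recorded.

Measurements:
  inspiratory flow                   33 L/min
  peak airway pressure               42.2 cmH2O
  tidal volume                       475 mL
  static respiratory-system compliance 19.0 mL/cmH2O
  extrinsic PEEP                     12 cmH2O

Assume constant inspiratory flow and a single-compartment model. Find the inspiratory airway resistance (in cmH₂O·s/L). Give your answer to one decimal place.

Flow: 33 L/min ÷ 60 = 0.55 L/s.
Equation of motion (constant flow): PIP = Vt/C + R·V̇ + PEEP.
R·V̇ = PIP − Vt/C − PEEP = 42.2 − 475/19.0 − 12 = 42.2 − 25.0 − 12 = 5.2 cmH2O.
R = 5.2 / 0.55 = 9.455 cmH2O·s/L.

9.5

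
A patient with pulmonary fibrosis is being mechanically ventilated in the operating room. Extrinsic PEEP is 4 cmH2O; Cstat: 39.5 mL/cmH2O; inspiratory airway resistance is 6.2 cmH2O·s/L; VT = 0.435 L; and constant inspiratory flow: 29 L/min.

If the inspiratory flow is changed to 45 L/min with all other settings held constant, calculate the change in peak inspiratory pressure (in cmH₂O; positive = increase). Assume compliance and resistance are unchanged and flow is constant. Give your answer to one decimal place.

1.7

Flow: 29 L/min ÷ 60 = 0.4833 L/s.
New flow: 45 L/min ÷ 60 = 0.75 L/s.
PIP = Vt/C + R·V̇ + PEEP (constant-flow equation of motion).
Only the resistive term changes: ΔPIP = R × ΔV̇ = 6.2 × (0.75 − 0.4833) = 6.2 × 0.2667 = 1.654 cmH2O.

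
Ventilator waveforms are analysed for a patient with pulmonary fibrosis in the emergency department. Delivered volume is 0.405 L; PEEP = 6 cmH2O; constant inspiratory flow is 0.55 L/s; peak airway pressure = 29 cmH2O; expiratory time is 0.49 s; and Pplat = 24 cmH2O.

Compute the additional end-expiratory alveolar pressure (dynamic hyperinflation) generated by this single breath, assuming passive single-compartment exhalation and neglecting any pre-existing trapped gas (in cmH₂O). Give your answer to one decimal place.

1.6

R = (PIP − Pplat)/V̇ = (29 − 24) / 0.55 = 5.0/0.55 = 9.091 cmH2O·s/L.
C = Vt/(Pplat − PEEP) = 405.0 / (24 − 6) = 405.0/18.0 = 22.5 mL/cmH2O.
τ = R × C = 9.091 × 0.0225 L/cmH2O = 0.2045 s.
Fraction remaining = e^(−Te/τ) = e^(−0.49/0.2045) = 0.09107; trapped volume = 405.0 × 0.09107 = 36.883 mL.
Additional alveolar pressure from trapping ≈ V_trapped / C = 36.883 / 22.5 = 1.639 cmH2O.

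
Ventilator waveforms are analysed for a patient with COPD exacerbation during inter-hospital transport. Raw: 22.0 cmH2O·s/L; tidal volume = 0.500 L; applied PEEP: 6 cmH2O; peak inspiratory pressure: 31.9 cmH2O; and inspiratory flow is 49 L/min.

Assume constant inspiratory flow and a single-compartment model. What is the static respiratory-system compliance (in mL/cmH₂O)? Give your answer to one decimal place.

63.0

Flow: 49 L/min ÷ 60 = 0.8167 L/s.
Equation of motion (constant flow): PIP = Vt/C + R·V̇ + PEEP.
Vt/C = PIP − R·V̇ − PEEP = 31.9 − 22.0×0.8167 − 6 = 31.9 − 17.967 − 6 = 7.933 cmH2O.
C = Vt / 7.933 = 500 / 7.933 = 63.028 mL/cmH2O.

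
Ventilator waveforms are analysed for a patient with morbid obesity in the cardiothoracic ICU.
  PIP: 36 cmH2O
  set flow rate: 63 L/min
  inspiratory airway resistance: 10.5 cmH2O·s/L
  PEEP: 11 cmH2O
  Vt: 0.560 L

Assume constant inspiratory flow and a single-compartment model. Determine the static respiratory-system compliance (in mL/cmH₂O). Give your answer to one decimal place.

40.1

Flow: 63 L/min ÷ 60 = 1.05 L/s.
Equation of motion (constant flow): PIP = Vt/C + R·V̇ + PEEP.
Vt/C = PIP − R·V̇ − PEEP = 36 − 10.5×1.05 − 11 = 36 − 11.025 − 11 = 13.975 cmH2O.
C = Vt / 13.975 = 560 / 13.975 = 40.072 mL/cmH2O.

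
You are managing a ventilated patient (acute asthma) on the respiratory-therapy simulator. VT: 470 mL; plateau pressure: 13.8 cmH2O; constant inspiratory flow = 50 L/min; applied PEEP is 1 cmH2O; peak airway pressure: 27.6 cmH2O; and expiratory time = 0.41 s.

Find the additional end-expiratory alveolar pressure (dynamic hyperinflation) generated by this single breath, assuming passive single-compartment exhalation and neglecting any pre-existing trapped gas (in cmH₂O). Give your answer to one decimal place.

Flow: 50 L/min ÷ 60 = 0.8333 L/s.
R = (PIP − Pplat)/V̇ = (27.6 − 13.8) / 0.8333 = 13.8/0.8333 = 16.561 cmH2O·s/L.
C = Vt/(Pplat − PEEP) = 470.0 / (13.8 − 1) = 470.0/12.8 = 36.719 mL/cmH2O.
τ = R × C = 16.561 × 0.03672 L/cmH2O = 0.6081 s.
Fraction remaining = e^(−Te/τ) = e^(−0.41/0.6081) = 0.5095; trapped volume = 470.0 × 0.5095 = 239.47 mL.
Additional alveolar pressure from trapping ≈ V_trapped / C = 239.47 / 36.719 = 6.522 cmH2O.

6.5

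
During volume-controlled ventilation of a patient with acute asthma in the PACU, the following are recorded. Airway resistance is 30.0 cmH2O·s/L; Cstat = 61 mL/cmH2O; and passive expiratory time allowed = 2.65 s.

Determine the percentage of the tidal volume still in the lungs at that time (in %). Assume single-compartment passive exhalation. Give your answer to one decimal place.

23.5

τ = R × C = 30.0 × 61 mL/cmH2O = 30.0 × 0.061 L/cmH2O = 1.83 s.
Passive exhalation: V(t)/V₀ = e^(−t/τ) = e^(−2.65/1.83) = 0.235.
Fraction remaining = 0.235 → 23.5%.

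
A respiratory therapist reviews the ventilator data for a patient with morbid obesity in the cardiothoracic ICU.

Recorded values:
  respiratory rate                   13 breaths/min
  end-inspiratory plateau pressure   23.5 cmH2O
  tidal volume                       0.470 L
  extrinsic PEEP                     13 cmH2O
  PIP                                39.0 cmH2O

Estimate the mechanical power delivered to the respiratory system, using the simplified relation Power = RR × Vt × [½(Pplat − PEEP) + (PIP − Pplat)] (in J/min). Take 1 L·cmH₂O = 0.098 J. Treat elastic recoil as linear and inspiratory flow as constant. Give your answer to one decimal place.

Per-breath work = Vt × [½(Pplat−PEEP) + (PIP−Pplat)] = 0.470 × [0.5×10.5 + 15.5] = 0.470 × 20.75 = 9.753 L·cmH2O.
Power = 13 × 9.753 = 126.79 L·cmH2O/min.
× 0.098 J/(L·cmH2O) → 12.425 J/min.

12.4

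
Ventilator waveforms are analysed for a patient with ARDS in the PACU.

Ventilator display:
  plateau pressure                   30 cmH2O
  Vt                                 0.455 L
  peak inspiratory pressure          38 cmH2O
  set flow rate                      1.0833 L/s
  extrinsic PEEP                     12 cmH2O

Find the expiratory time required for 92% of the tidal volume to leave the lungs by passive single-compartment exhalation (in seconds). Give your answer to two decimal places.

R = (PIP − Pplat)/V̇ = (38 − 30) / 1.0833 = 8.0/1.0833 = 7.385 cmH2O·s/L.
C = Vt/(Pplat − PEEP) = 455.0 / (30 − 12) = 455.0/18.0 = 25.278 mL/cmH2O.
τ = R × C = 7.385 × 0.02528 L/cmH2O = 0.1867 s.
t = −τ·ln(1 − 0.92) = −0.1867·ln(0.08) = 0.4716 s.

0.47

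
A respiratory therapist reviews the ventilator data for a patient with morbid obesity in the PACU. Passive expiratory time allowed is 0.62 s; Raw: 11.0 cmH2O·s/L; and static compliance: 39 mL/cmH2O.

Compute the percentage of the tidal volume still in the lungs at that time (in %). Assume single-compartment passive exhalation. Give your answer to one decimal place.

τ = R × C = 11.0 × 39 mL/cmH2O = 11.0 × 0.039 L/cmH2O = 0.429 s.
Passive exhalation: V(t)/V₀ = e^(−t/τ) = e^(−0.62/0.429) = 0.2357.
Fraction remaining = 0.2357 → 23.57%.

23.6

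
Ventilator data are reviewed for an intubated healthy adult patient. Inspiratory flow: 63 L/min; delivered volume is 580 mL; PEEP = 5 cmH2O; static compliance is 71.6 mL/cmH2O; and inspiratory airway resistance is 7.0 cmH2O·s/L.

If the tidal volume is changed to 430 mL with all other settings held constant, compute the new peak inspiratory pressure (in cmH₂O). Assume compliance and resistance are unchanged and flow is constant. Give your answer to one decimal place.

18.4

Flow: 63 L/min ÷ 60 = 1.05 L/s.
PIP = Vt/C + R·V̇ + PEEP (constant-flow equation of motion).
Only the elastic term changes: ΔPIP = ΔVt / C = (430 − 580) / 71.6 = -2.095 cmH2O.
Original PIP = 580/71.6 + 7.0×1.05 + 5 = 20.451 cmH2O; new PIP = 20.451 + (-2.095) = 18.356 cmH2O.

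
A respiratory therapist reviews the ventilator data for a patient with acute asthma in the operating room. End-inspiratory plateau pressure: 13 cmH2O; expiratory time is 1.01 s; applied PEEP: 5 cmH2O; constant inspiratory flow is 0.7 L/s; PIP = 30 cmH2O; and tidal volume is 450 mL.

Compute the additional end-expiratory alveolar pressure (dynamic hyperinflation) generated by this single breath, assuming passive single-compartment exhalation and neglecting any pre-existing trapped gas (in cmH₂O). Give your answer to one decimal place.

3.8

R = (PIP − Pplat)/V̇ = (30 − 13) / 0.7 = 17.0/0.7 = 24.286 cmH2O·s/L.
C = Vt/(Pplat − PEEP) = 450.0 / (13 − 5) = 450.0/8.0 = 56.25 mL/cmH2O.
τ = R × C = 24.286 × 0.05625 L/cmH2O = 1.366 s.
Fraction remaining = e^(−Te/τ) = e^(−1.01/1.366) = 0.4774; trapped volume = 450.0 × 0.4774 = 214.83 mL.
Additional alveolar pressure from trapping ≈ V_trapped / C = 214.83 / 56.25 = 3.819 cmH2O.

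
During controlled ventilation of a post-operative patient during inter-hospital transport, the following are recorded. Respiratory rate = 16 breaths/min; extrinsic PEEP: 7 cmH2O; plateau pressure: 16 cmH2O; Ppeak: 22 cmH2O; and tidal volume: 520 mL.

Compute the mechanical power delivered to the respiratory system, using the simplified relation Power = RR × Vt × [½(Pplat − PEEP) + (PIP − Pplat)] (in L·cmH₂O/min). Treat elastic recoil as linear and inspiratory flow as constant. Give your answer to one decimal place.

87.4

Per-breath work = Vt × [½(Pplat−PEEP) + (PIP−Pplat)] = 0.520 × [0.5×9.0 + 6.0] = 0.520 × 10.5 = 5.46 L·cmH2O.
Power = 16 × 5.46 = 87.36 L·cmH2O/min.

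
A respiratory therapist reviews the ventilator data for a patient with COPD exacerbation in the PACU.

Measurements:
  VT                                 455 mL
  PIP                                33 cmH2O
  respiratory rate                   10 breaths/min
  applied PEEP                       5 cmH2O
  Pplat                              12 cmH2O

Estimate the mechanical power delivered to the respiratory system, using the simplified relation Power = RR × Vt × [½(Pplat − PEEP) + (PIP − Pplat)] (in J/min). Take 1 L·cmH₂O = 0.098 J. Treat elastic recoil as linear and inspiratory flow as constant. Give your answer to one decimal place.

10.9

Per-breath work = Vt × [½(Pplat−PEEP) + (PIP−Pplat)] = 0.455 × [0.5×7.0 + 21.0] = 0.455 × 24.5 = 11.148 L·cmH2O.
Power = 10 × 11.148 = 111.48 L·cmH2O/min.
× 0.098 J/(L·cmH2O) → 10.925 J/min.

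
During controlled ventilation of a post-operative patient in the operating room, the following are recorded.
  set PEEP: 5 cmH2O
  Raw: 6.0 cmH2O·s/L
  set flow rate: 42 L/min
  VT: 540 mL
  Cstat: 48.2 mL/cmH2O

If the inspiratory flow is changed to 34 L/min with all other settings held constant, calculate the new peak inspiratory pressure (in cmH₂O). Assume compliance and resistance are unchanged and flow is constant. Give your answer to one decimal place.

19.6

Flow: 42 L/min ÷ 60 = 0.7 L/s.
New flow: 34 L/min ÷ 60 = 0.5667 L/s.
PIP = Vt/C + R·V̇ + PEEP (constant-flow equation of motion).
Only the resistive term changes: ΔPIP = R × ΔV̇ = 6.0 × (0.5667 − 0.7) = 6.0 × -0.1333 = -0.7998 cmH2O.
Original PIP = 540/48.2 + 6.0×0.7 + 5 = 20.403 cmH2O; new PIP = 20.403 + (-0.7998) = 19.603 cmH2O.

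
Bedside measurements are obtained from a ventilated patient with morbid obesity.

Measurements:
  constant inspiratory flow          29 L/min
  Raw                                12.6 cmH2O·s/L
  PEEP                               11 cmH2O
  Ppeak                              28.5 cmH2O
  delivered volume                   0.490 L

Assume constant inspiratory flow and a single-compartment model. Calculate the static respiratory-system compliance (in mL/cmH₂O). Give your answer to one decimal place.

Flow: 29 L/min ÷ 60 = 0.4833 L/s.
Equation of motion (constant flow): PIP = Vt/C + R·V̇ + PEEP.
Vt/C = PIP − R·V̇ − PEEP = 28.5 − 12.6×0.4833 − 11 = 28.5 − 6.09 − 11 = 11.41 cmH2O.
C = Vt / 11.41 = 490 / 11.41 = 42.945 mL/cmH2O.

42.9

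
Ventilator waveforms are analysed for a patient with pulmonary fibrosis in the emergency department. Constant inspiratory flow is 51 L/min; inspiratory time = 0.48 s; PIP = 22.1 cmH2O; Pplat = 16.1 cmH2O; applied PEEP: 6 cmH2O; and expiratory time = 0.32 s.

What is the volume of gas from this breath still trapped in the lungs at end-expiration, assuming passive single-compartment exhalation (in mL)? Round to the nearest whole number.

Flow: 51 L/min ÷ 60 = 0.85 L/s.
Vt = flow × Ti = 0.85 L/s × 0.48 s × 1000 mL/L = 408.0 mL.
R = (PIP − Pplat)/V̇ = (22.1 − 16.1) / 0.85 = 6.0/0.85 = 7.059 cmH2O·s/L.
C = Vt/(Pplat − PEEP) = 408.0 / (16.1 − 6) = 408.0/10.1 = 40.396 mL/cmH2O.
τ = R × C = 7.059 × 0.0404 L/cmH2O = 0.2852 s.
Fraction remaining = e^(−Te/τ) = e^(−0.32/0.2852) = 0.3256.
Trapped volume = 408.0 × 0.3256 = 132.84 mL.

133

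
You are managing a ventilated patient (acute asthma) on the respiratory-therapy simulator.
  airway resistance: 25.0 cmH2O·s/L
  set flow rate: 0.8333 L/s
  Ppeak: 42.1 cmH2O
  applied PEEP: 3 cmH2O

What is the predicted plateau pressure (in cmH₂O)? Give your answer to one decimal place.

Pplat = PIP − Raw × flow = 42.1 − 25.0 × 0.8333 = 42.1 − 20.833 = 21.267 cmH2O.

21.3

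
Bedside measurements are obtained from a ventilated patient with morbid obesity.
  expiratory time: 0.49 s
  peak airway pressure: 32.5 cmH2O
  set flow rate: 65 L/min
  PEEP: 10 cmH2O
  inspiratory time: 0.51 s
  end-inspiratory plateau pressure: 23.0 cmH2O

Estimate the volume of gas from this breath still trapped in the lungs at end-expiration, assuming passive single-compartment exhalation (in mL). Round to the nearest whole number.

Flow: 65 L/min ÷ 60 = 1.0833 L/s.
Vt = flow × Ti = 1.0833 L/s × 0.51 s × 1000 mL/L = 552.48 mL.
R = (PIP − Pplat)/V̇ = (32.5 − 23.0) / 1.0833 = 9.5/1.0833 = 8.77 cmH2O·s/L.
C = Vt/(Pplat − PEEP) = 552.48 / (23.0 − 10) = 552.48/13.0 = 42.498 mL/cmH2O.
τ = R × C = 8.77 × 0.0425 L/cmH2O = 0.3727 s.
Fraction remaining = e^(−Te/τ) = e^(−0.49/0.3727) = 0.2685.
Trapped volume = 552.48 × 0.2685 = 148.34 mL.

148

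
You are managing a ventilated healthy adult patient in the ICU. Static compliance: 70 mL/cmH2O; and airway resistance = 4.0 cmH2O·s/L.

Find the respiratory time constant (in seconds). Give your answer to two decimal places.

0.28

τ = R × C = 4.0 × 70 mL/cmH2O = 4.0 × 0.070 L/cmH2O = 0.28 s.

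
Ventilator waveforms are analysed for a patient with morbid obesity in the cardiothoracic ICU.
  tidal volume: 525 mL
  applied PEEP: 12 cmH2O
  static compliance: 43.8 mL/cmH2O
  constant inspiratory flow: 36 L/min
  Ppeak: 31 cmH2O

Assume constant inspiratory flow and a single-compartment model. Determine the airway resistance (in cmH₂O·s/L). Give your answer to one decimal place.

Flow: 36 L/min ÷ 60 = 0.6 L/s.
Equation of motion (constant flow): PIP = Vt/C + R·V̇ + PEEP.
R·V̇ = PIP − Vt/C − PEEP = 31 − 525/43.8 − 12 = 31 − 11.986 − 12 = 7.014 cmH2O.
R = 7.014 / 0.6 = 11.69 cmH2O·s/L.

11.7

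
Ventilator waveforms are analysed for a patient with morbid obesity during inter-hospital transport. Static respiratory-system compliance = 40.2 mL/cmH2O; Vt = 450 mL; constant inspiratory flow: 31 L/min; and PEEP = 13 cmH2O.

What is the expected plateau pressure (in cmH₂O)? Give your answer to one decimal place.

Pplat = PEEP + Vt / Cstat = 13 + 450 / 40.2 = 13 + 11.194 = 24.194 cmH2O.

24.2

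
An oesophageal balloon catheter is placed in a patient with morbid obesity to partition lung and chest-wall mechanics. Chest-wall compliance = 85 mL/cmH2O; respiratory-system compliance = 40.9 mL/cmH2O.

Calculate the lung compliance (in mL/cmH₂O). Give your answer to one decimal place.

1/CL = 1/Crs − 1/Ccw.
1/CL = 1/40.9 − 1/85 = 0.01269.
CL = 78.802 mL/cmH2O.

78.8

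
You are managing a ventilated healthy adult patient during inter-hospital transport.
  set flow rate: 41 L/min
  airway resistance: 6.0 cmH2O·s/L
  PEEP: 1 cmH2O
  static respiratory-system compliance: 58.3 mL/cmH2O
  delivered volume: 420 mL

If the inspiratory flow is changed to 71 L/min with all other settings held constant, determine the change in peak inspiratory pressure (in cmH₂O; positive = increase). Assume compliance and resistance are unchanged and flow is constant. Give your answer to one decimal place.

3.0

Flow: 41 L/min ÷ 60 = 0.6833 L/s.
New flow: 71 L/min ÷ 60 = 1.1833 L/s.
PIP = Vt/C + R·V̇ + PEEP (constant-flow equation of motion).
Only the resistive term changes: ΔPIP = R × ΔV̇ = 6.0 × (1.1833 − 0.6833) = 6.0 × 0.5 = 3.0 cmH2O.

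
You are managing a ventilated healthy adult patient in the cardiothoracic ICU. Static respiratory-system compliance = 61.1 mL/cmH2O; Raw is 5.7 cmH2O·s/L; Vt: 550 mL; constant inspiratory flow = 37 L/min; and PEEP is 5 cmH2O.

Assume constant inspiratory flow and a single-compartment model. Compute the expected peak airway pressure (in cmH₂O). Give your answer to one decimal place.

17.5

Flow: 37 L/min ÷ 60 = 0.6167 L/s.
Equation of motion (constant flow): PIP = Vt/C + R·V̇ + PEEP.
PIP = 550/61.1 + 5.7×0.6167 + 5 = 9.002 + 3.515 + 5 = 17.517 cmH2O.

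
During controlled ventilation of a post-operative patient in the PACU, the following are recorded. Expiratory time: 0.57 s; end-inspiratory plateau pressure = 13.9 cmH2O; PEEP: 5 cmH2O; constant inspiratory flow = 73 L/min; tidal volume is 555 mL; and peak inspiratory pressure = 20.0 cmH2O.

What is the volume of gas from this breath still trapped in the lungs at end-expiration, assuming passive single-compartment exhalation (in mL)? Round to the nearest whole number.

Flow: 73 L/min ÷ 60 = 1.2167 L/s.
R = (PIP − Pplat)/V̇ = (20.0 − 13.9) / 1.2167 = 6.1/1.2167 = 5.014 cmH2O·s/L.
C = Vt/(Pplat − PEEP) = 555.0 / (13.9 − 5) = 555.0/8.9 = 62.36 mL/cmH2O.
τ = R × C = 5.014 × 0.06236 L/cmH2O = 0.3127 s.
Fraction remaining = e^(−Te/τ) = e^(−0.57/0.3127) = 0.1616.
Trapped volume = 555.0 × 0.1616 = 89.688 mL.

90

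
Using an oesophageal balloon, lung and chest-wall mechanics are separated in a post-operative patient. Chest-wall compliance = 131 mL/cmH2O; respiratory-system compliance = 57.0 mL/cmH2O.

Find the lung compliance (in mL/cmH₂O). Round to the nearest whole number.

1/CL = 1/Crs − 1/Ccw.
1/CL = 1/57.0 − 1/131 = 0.00991.
CL = 100.91 mL/cmH2O.

101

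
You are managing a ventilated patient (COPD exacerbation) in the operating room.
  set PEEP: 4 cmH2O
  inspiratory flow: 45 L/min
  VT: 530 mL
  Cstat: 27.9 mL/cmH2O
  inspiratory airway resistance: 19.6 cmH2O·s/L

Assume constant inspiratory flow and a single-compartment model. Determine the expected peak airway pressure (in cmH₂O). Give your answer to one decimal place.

Flow: 45 L/min ÷ 60 = 0.75 L/s.
Equation of motion (constant flow): PIP = Vt/C + R·V̇ + PEEP.
PIP = 530/27.9 + 19.6×0.75 + 4 = 18.996 + 14.7 + 4 = 37.696 cmH2O.

37.7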